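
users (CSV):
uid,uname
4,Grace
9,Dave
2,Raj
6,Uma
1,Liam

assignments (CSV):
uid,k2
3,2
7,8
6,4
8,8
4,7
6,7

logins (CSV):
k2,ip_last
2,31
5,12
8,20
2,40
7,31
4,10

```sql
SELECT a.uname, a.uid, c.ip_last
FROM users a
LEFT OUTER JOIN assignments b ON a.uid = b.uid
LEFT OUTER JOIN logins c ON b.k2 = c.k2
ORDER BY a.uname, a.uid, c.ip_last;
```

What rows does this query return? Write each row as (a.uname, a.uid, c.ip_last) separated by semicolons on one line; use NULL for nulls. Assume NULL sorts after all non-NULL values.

Joins associate left-to-right: users LEFT JOIN assignments on uid gives 6 intermediate row(s).
Then LEFT JOIN `logins c` on k2: each of those 6 rows is kept; rows whose b.k2 has no match in c get NULL for c's columns.

(Dave, 9, NULL); (Grace, 4, 31); (Liam, 1, NULL); (Raj, 2, NULL); (Uma, 6, 10); (Uma, 6, 31)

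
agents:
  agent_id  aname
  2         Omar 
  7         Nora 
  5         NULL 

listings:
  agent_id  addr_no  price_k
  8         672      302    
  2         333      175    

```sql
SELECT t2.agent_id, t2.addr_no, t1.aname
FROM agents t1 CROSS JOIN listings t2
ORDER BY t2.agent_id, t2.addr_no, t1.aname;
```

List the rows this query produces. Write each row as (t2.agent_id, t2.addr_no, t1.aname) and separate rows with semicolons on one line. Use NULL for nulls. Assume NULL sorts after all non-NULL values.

(2, 333, Nora); (2, 333, Omar); (2, 333, NULL); (8, 672, Nora); (8, 672, Omar); (8, 672, NULL)

CROSS JOIN pairs every row of `agents` with every row of `listings`: 3 × 2 = 6 rows.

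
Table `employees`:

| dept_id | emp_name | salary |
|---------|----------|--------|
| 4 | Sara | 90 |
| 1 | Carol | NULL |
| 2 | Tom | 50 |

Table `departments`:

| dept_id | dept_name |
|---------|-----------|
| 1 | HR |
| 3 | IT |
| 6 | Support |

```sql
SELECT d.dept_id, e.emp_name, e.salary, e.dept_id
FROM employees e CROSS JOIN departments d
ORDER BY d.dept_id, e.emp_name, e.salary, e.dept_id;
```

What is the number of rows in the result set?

9

CROSS JOIN pairs every row of `employees` with every row of `departments`: 3 × 3 = 9 rows.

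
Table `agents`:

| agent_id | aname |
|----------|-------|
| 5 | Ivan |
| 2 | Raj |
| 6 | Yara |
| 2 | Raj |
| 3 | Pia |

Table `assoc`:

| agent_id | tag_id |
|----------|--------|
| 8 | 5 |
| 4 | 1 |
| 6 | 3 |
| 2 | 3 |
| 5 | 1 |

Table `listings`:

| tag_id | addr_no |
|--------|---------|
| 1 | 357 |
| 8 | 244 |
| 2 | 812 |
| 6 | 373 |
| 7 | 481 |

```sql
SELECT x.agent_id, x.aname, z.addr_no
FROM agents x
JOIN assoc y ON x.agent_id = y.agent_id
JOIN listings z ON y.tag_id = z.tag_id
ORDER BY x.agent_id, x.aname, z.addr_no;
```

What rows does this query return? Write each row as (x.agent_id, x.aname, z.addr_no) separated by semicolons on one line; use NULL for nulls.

Evaluate left to right. First `agents x INNER JOIN assoc y` on agent_id: 4 row(s).
Then INNER JOIN `listings z` on tag_id: keep only rows whose y.tag_id appears in z.

(5, Ivan, 357)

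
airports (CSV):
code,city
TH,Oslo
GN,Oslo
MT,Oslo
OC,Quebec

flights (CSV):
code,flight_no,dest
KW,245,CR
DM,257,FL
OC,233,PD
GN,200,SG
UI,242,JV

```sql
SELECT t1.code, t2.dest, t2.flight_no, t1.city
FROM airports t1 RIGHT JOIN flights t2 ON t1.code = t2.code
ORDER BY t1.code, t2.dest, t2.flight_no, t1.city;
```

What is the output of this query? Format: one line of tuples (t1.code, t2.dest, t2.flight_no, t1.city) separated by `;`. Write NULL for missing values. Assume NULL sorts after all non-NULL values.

RIGHT JOIN keeps every row from `flights`; unmatched rows get NULL for `airports`'s columns.
Matching on t1.code = t2.code.
- t1 row (code=TH): no match.
- t1 row (code=GN): matches 1 t2 row(s) → 1 output row(s).
- t1 row (code=MT): no match.
- t1 row (code=OC): matches 1 t2 row(s) → 1 output row(s).
- 3 row(s) from t2 found no t1 partner → padded with NULL.
After projecting and ordering:
t1.code | t2.dest | t2.flight_no | t1.city
GN | SG | 200 | Oslo
OC | PD | 233 | Quebec
NULL | CR | 245 | NULL
NULL | FL | 257 | NULL
NULL | JV | 242 | NULL

(GN, SG, 200, Oslo); (OC, PD, 233, Quebec); (NULL, CR, 245, NULL); (NULL, FL, 257, NULL); (NULL, JV, 242, NULL)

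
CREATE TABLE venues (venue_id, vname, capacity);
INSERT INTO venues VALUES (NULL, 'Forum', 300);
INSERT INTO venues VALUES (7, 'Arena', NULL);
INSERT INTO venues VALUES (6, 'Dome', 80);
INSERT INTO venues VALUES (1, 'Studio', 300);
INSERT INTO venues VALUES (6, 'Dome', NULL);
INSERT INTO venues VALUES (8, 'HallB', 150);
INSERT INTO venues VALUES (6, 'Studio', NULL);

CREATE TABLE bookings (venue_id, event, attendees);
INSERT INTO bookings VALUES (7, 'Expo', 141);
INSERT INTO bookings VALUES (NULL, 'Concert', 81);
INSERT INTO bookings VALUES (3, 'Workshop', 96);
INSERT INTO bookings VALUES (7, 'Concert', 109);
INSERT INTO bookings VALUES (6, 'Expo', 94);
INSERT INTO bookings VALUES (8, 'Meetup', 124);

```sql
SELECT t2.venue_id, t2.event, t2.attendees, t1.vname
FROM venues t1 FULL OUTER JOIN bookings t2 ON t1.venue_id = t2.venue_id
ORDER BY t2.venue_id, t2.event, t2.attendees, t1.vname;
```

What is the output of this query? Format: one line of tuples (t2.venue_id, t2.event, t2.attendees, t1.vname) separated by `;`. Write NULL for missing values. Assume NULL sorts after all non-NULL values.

FULL OUTER JOIN keeps every row from both sides; unmatched rows get NULL for the other side's columns.
Matching on t1.venue_id = t2.venue_id. A NULL in a compared column never satisfies the condition.
- t1 row (venue_id=NULL): no match → kept, t2 columns NULL.
- t1 row (venue_id=7): matches 2 t2 row(s) → 2 output row(s).
- t1 row (venue_id=6): matches 1 t2 row(s) → 1 output row(s).
- t1 row (venue_id=1): no match → kept, t2 columns NULL.
- t1 row (venue_id=6): matches 1 t2 row(s) → 1 output row(s).
- t1 row (venue_id=8): matches 1 t2 row(s) → 1 output row(s).
- t1 row (venue_id=6): matches 1 t2 row(s) → 1 output row(s).
- 2 row(s) from t2 found no t1 partner → padded with NULL.
After projecting and ordering:
t2.venue_id | t2.event | t2.attendees | t1.vname
3 | Workshop | 96 | NULL
6 | Expo | 94 | Dome
6 | Expo | 94 | Dome
6 | Expo | 94 | Studio
7 | Concert | 109 | Arena
7 | Expo | 141 | Arena
8 | Meetup | 124 | HallB
NULL | Concert | 81 | NULL
NULL | NULL | NULL | Forum
NULL | NULL | NULL | Studio

(3, Workshop, 96, NULL); (6, Expo, 94, Dome); (6, Expo, 94, Dome); (6, Expo, 94, Studio); (7, Concert, 109, Arena); (7, Expo, 141, Arena); (8, Meetup, 124, HallB); (NULL, Concert, 81, NULL); (NULL, NULL, NULL, Forum); (NULL, NULL, NULL, Studio)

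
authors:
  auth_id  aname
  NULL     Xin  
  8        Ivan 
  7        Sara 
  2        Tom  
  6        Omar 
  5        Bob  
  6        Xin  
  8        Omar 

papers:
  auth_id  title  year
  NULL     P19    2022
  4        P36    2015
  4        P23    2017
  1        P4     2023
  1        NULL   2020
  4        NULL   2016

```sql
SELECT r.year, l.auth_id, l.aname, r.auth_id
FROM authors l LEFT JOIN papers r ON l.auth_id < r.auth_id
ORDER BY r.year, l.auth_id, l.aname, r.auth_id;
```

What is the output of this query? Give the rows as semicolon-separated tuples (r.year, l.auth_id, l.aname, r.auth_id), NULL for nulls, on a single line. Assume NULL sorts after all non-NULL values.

(2015, 2, Tom, 4); (2016, 2, Tom, 4); (2017, 2, Tom, 4); (NULL, 5, Bob, NULL); (NULL, 6, Omar, NULL); (NULL, 6, Xin, NULL); (NULL, 7, Sara, NULL); (NULL, 8, Ivan, NULL); (NULL, 8, Omar, NULL); (NULL, NULL, Xin, NULL)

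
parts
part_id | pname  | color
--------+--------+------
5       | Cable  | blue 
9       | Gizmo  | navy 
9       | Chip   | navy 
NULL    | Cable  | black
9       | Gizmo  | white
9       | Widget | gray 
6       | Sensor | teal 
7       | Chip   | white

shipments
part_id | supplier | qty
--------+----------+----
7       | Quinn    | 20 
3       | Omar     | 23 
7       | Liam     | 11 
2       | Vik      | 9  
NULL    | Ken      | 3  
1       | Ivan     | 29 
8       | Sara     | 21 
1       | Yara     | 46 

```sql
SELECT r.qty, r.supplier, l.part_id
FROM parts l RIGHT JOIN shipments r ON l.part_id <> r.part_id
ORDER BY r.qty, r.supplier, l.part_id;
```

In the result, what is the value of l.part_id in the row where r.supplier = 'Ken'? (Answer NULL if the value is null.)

RIGHT JOIN keeps every row from `shipments`; unmatched rows get NULL for `parts`'s columns.
Matching on l.part_id <> r.part_id. A NULL in a compared column never satisfies the condition.
- part_id=5: 7 matching r row(s), so 7 row(s) emitted.
- part_id=9: 7 matching r row(s), so 7 row(s) emitted.
- part_id=9: 7 matching r row(s), so 7 row(s) emitted.
- part_id=NULL: no matching r row.
- part_id=9: 7 matching r row(s), so 7 row(s) emitted.
- part_id=9: 7 matching r row(s), so 7 row(s) emitted.
- part_id=6: 7 matching r row(s), so 7 row(s) emitted.
- part_id=7: 5 matching r row(s), so 5 row(s) emitted.
- 1 row(s) from r found no l partner → padded with NULL.

NULL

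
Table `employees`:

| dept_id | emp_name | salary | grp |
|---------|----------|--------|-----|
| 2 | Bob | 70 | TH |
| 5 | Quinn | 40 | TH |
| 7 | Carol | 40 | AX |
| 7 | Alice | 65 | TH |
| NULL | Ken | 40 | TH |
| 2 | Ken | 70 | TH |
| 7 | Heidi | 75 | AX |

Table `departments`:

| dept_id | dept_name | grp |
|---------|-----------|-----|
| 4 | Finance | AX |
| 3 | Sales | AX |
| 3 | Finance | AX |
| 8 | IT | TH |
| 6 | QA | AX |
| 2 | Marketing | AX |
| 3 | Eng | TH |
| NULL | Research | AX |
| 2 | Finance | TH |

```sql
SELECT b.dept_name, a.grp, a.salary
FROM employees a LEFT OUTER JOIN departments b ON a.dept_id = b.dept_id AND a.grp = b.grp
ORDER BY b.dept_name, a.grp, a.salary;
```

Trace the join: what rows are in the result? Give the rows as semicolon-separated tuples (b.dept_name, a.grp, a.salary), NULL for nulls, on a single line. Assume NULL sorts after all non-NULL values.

LEFT JOIN keeps every row from `employees`; unmatched rows get NULL for `departments`'s columns.
Matching on a.dept_id = b.dept_id AND a.grp = b.grp. A NULL in a compared column never satisfies the condition.
- a row (dept_id=2, grp=TH): matches 1 b row(s) → 1 output row(s).
- a row (dept_id=5, grp=TH): no match → kept, b columns NULL.
- a row (dept_id=7, grp=AX): no match → kept, b columns NULL.
- a row (dept_id=7, grp=TH): no match → kept, b columns NULL.
- a row (dept_id=NULL, grp=TH): no match → kept, b columns NULL.
- a row (dept_id=2, grp=TH): matches 1 b row(s) → 1 output row(s).
- a row (dept_id=7, grp=AX): no match → kept, b columns NULL.
After projecting and ordering:
b.dept_name | a.grp | a.salary
Finance | TH | 70
Finance | TH | 70
NULL | AX | 40
NULL | AX | 75
NULL | TH | 40
NULL | TH | 40
NULL | TH | 65

(Finance, TH, 70); (Finance, TH, 70); (NULL, AX, 40); (NULL, AX, 75); (NULL, TH, 40); (NULL, TH, 40); (NULL, TH, 65)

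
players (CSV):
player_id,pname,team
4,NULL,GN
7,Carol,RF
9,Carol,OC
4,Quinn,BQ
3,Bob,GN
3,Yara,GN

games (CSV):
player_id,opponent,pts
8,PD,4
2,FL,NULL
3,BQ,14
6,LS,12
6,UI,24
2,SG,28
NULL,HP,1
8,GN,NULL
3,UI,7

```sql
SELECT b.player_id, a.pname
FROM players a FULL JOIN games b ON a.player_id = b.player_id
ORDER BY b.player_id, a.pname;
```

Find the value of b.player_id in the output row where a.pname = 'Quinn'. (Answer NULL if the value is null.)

FULL OUTER JOIN keeps every row from both sides; unmatched rows get NULL for the other side's columns.
Matching on a.player_id = b.player_id. A NULL in a compared column never satisfies the condition.
- a row (player_id=4): no match → kept, b columns NULL.
- a row (player_id=7): no match → kept, b columns NULL.
- a row (player_id=9): no match → kept, b columns NULL.
- a row (player_id=4): no match → kept, b columns NULL.
- a row (player_id=3): matches 2 b row(s) → 2 output row(s).
- a row (player_id=3): matches 2 b row(s) → 2 output row(s).
- plus 7 unmatched b row(s), each kept with NULL a columns.

NULL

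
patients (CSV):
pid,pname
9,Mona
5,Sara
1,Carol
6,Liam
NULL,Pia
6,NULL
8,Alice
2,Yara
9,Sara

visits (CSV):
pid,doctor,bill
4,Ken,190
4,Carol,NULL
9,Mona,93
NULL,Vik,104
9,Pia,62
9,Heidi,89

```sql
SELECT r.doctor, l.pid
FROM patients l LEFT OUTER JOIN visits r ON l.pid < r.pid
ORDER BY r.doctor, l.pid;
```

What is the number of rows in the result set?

LEFT JOIN keeps every row from `patients`; unmatched rows get NULL for `visits`'s columns.
Matching on l.pid < r.pid. A NULL in a compared column never satisfies the condition.
- l[0] pid=9 → no match; kept with NULLs on the r side.
- l[1] pid=5 → 3 match(es) in r → 3 row(s).
- l[2] pid=1 → 5 match(es) in r → 5 row(s).
- l[3] pid=6 → 3 match(es) in r → 3 row(s).
- l[4] pid=NULL → no match; kept with NULLs on the r side.
- l[5] pid=6 → 3 match(es) in r → 3 row(s).
- l[6] pid=8 → 3 match(es) in r → 3 row(s).
- l[7] pid=2 → 5 match(es) in r → 5 row(s).
- l[8] pid=9 → no match; kept with NULLs on the r side.
Total: 22 matched + 3 padded = 25 rows.

25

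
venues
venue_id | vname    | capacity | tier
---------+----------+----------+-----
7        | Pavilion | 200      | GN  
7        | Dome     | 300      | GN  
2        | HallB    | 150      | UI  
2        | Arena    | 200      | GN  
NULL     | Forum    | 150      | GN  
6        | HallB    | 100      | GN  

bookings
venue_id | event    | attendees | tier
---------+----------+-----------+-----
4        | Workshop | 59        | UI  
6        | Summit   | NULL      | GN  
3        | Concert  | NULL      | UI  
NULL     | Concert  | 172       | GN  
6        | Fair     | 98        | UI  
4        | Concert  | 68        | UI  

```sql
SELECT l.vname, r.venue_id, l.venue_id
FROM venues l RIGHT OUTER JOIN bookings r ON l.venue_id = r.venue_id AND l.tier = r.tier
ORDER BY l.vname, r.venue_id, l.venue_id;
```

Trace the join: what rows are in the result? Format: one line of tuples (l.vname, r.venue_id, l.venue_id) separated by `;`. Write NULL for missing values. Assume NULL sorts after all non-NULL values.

RIGHT JOIN keeps every row from `bookings`; unmatched rows get NULL for `venues`'s columns.
Matching on l.venue_id = r.venue_id AND l.tier = r.tier. A NULL in a compared column never satisfies the condition.
Matched pairs: 1; unmatched r rows kept: 5.

(HallB, 6, 6); (NULL, 3, NULL); (NULL, 4, NULL); (NULL, 4, NULL); (NULL, 6, NULL); (NULL, NULL, NULL)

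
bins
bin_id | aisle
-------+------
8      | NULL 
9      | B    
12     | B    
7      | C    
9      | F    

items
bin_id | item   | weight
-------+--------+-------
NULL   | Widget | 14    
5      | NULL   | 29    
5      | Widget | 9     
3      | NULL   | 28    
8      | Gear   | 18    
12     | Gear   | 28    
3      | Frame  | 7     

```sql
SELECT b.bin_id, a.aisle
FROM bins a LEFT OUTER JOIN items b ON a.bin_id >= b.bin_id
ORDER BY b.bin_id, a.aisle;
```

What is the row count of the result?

LEFT JOIN keeps every row from `bins`; unmatched rows get NULL for `items`'s columns.
Matching on a.bin_id >= b.bin_id. A NULL in a compared column never satisfies the condition.
Matched pairs: 25; unmatched a rows kept: 0.
Total: 25 rows.

25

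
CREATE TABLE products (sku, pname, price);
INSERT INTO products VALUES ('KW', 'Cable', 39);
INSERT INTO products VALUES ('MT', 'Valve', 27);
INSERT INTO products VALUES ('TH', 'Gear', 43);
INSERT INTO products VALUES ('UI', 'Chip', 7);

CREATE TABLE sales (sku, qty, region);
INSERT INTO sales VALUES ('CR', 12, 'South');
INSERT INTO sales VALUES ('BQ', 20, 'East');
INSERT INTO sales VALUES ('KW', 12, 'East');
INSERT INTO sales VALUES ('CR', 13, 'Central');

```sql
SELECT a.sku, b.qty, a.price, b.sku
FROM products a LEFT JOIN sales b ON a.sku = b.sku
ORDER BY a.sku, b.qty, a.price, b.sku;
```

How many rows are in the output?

LEFT JOIN keeps every row from `products`; unmatched rows get NULL for `sales`'s columns.
Matching on a.sku = b.sku.
- a row (sku=KW): matches 1 b row(s) → 1 output row(s).
- a row (sku=MT): no match → kept, b columns NULL.
- a row (sku=TH): no match → kept, b columns NULL.
- a row (sku=UI): no match → kept, b columns NULL.
Total: 1 matched + 3 padded = 4 rows.

4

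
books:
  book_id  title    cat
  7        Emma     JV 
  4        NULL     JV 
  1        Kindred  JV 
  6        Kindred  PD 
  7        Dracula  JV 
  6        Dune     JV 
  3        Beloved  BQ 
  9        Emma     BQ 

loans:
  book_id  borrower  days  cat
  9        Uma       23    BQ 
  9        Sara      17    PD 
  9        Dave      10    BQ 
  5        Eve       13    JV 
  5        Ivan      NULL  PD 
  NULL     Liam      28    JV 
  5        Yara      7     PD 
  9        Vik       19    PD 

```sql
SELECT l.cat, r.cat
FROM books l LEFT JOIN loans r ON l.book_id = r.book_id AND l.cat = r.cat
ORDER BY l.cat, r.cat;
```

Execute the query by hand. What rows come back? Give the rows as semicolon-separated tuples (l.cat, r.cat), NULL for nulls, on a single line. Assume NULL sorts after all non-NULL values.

(BQ, BQ); (BQ, BQ); (BQ, NULL); (JV, NULL); (JV, NULL); (JV, NULL); (JV, NULL); (JV, NULL); (PD, NULL)

LEFT JOIN keeps every row from `books`; unmatched rows get NULL for `loans`'s columns.
Matching on l.book_id = r.book_id AND l.cat = r.cat. A NULL in a compared column never satisfies the condition.
- book_id=7, cat=JV: no r row matches, row kept with r columns NULL.
- book_id=4, cat=JV: no r row matches, row kept with r columns NULL.
- book_id=1, cat=JV: no r row matches, row kept with r columns NULL.
- book_id=6, cat=PD: no r row matches, row kept with r columns NULL.
- book_id=7, cat=JV: no r row matches, row kept with r columns NULL.
- book_id=6, cat=JV: no r row matches, row kept with r columns NULL.
- book_id=3, cat=BQ: no r row matches, row kept with r columns NULL.
- book_id=9, cat=BQ: 2 matching r row(s), so 2 row(s) emitted.
After projecting and ordering:
l.cat | r.cat
BQ | BQ
BQ | BQ
BQ | NULL
JV | NULL
JV | NULL
JV | NULL
JV | NULL
JV | NULL
PD | NULL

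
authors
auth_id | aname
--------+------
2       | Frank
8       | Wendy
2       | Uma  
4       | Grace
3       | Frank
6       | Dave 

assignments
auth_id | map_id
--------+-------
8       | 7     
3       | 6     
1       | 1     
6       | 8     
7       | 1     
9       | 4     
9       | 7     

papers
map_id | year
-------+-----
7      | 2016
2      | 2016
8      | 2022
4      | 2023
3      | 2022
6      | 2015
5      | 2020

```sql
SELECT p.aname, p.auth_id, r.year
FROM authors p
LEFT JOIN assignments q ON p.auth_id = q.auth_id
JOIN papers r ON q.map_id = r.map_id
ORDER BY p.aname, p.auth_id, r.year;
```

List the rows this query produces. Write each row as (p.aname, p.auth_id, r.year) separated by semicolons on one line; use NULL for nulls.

(Dave, 6, 2022); (Frank, 3, 2015); (Wendy, 8, 2016)

Joins associate left-to-right: authors LEFT JOIN assignments on auth_id gives 6 intermediate row(s).
Then INNER JOIN `papers r` on map_id: keep only rows whose q.map_id appears in r.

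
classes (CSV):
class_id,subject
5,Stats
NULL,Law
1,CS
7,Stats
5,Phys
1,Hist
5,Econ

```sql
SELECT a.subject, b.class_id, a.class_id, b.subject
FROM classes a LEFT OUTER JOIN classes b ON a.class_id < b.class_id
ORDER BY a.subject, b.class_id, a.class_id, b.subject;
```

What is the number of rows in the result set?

13

LEFT JOIN keeps every row from `classes a`; unmatched rows get NULL for `classes b`'s columns.
Matching on a.class_id < b.class_id. A NULL in a compared column never satisfies the condition.
- a (class_id=5) pairs with 1 row(s) of b.
- a (class_id=NULL) has no partner → padded with NULL.
- a (class_id=1) pairs with 4 row(s) of b.
- a (class_id=7) has no partner → padded with NULL.
- a (class_id=5) pairs with 1 row(s) of b.
- a (class_id=1) pairs with 4 row(s) of b.
- a (class_id=5) pairs with 1 row(s) of b.
Total: 11 matched + 2 padded = 13 rows.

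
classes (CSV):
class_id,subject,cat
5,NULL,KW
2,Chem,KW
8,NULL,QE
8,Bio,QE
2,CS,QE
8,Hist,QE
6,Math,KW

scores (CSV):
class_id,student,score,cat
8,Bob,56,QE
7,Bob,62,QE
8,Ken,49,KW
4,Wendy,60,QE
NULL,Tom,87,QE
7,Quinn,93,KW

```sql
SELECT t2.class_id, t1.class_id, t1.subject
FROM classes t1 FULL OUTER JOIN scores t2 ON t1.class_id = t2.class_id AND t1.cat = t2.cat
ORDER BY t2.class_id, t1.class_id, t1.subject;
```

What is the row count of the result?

12

FULL OUTER JOIN keeps every row from both sides; unmatched rows get NULL for the other side's columns.
Matching on t1.class_id = t2.class_id AND t1.cat = t2.cat. A NULL in a compared column never satisfies the condition.
- class_id=5, cat=KW: no t2 row matches, row kept with t2 columns NULL.
- class_id=2, cat=KW: no t2 row matches, row kept with t2 columns NULL.
- class_id=8, cat=QE: 1 matching t2 row(s), so 1 row(s) emitted.
- class_id=8, cat=QE: 1 matching t2 row(s), so 1 row(s) emitted.
- class_id=2, cat=QE: no t2 row matches, row kept with t2 columns NULL.
- class_id=8, cat=QE: 1 matching t2 row(s), so 1 row(s) emitted.
- class_id=6, cat=KW: no t2 row matches, row kept with t2 columns NULL.
- 5 t2 row(s) had no t1 match → kept, t1 columns NULL.
Total: 3 matched + 9 padded = 12 rows.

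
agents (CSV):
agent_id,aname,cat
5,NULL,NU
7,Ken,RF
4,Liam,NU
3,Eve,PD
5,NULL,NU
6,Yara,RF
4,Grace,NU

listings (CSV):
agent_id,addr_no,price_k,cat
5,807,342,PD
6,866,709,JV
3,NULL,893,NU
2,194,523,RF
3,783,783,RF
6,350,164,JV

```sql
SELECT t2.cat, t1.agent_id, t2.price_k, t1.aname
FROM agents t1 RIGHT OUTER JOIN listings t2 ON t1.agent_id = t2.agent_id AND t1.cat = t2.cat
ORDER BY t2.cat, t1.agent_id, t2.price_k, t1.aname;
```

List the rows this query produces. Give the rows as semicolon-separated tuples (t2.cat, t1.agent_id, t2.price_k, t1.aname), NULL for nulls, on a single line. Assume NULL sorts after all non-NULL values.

RIGHT JOIN keeps every row from `listings`; unmatched rows get NULL for `agents`'s columns.
Matching on t1.agent_id = t2.agent_id AND t1.cat = t2.cat.
- t1[0] agent_id=5, cat=NU → no match.
- t1[1] agent_id=7, cat=RF → no match.
- t1[2] agent_id=4, cat=NU → no match.
- t1[3] agent_id=3, cat=PD → no match.
- t1[4] agent_id=5, cat=NU → no match.
- t1[5] agent_id=6, cat=RF → no match.
- t1[6] agent_id=4, cat=NU → no match.
- 6 t2 row(s) had no t1 match → kept, t1 columns NULL.
After projecting and ordering:
t2.cat | t1.agent_id | t2.price_k | t1.aname
JV | NULL | 164 | NULL
JV | NULL | 709 | NULL
NU | NULL | 893 | NULL
PD | NULL | 342 | NULL
RF | NULL | 523 | NULL
RF | NULL | 783 | NULL

(JV, NULL, 164, NULL); (JV, NULL, 709, NULL); (NU, NULL, 893, NULL); (PD, NULL, 342, NULL); (RF, NULL, 523, NULL); (RF, NULL, 783, NULL)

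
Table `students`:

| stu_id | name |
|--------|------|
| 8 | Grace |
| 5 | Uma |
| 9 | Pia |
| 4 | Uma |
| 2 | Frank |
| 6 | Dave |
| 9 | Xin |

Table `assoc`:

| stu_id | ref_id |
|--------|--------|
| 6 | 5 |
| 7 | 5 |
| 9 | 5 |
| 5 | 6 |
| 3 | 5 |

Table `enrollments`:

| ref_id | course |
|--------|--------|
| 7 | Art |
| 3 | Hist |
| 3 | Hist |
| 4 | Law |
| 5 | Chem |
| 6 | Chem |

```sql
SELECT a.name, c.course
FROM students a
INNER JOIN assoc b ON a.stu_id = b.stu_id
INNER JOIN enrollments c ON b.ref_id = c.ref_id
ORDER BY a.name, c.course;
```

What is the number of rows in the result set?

4

Step 1 — a INNER JOIN b on stu_id → 4 row(s).
Then INNER JOIN `enrollments c` on ref_id: keep only rows whose b.ref_id appears in c.
Result: 4 row(s).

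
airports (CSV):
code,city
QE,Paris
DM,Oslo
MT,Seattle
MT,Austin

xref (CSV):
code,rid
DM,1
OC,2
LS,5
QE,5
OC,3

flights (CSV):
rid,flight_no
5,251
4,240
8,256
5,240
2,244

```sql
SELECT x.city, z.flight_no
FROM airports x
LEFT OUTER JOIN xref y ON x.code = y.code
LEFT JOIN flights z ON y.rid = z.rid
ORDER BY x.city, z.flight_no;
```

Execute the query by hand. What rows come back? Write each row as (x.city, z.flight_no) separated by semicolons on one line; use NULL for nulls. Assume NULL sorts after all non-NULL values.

(Austin, NULL); (Oslo, NULL); (Paris, 240); (Paris, 251); (Seattle, NULL)

Joins associate left-to-right: airports LEFT JOIN xref on code gives 4 intermediate row(s).
Then LEFT JOIN `flights z` on rid: each of those 4 rows is kept; rows whose y.rid has no match in z get NULL for z's columns.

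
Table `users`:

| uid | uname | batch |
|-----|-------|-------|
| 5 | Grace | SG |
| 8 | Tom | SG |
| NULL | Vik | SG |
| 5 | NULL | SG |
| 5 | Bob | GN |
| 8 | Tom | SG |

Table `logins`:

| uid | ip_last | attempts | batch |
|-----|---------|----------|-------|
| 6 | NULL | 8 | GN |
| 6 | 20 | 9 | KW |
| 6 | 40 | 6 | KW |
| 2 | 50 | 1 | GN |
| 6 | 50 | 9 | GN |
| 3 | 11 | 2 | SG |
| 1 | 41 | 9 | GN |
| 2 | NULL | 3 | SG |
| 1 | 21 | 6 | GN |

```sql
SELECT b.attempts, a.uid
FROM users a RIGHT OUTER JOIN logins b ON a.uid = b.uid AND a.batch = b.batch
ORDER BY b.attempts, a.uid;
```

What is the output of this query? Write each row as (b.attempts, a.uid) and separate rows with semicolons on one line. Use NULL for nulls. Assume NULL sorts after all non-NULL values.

(1, NULL); (2, NULL); (3, NULL); (6, NULL); (6, NULL); (8, NULL); (9, NULL); (9, NULL); (9, NULL)

RIGHT JOIN keeps every row from `logins`; unmatched rows get NULL for `users`'s columns.
Matching on a.uid = b.uid AND a.batch = b.batch. A NULL in a compared column never satisfies the condition.
- a (uid=5, batch=SG) has no partner in b.
- a (uid=8, batch=SG) has no partner in b.
- a (uid=NULL, batch=SG) has no partner in b.
- a (uid=5, batch=SG) has no partner in b.
- a (uid=5, batch=GN) has no partner in b.
- a (uid=8, batch=SG) has no partner in b.
- plus 9 unmatched b row(s), each kept with NULL a columns.
After projecting and ordering:
b.attempts | a.uid
1 | NULL
2 | NULL
3 | NULL
6 | NULL
6 | NULL
8 | NULL
9 | NULL
9 | NULL
9 | NULL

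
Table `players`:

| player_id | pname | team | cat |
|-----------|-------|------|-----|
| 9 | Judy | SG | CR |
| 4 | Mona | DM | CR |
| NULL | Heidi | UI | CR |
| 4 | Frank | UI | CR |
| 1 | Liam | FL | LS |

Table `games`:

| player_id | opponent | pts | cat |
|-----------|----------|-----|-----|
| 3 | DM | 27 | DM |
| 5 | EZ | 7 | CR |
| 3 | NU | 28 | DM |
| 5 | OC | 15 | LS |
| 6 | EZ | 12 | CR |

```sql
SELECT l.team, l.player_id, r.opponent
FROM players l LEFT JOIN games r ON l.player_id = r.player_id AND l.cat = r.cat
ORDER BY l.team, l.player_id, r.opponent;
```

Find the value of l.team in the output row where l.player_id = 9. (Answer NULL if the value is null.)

LEFT JOIN keeps every row from `players`; unmatched rows get NULL for `games`'s columns.
Matching on l.player_id = r.player_id AND l.cat = r.cat. A NULL in a compared column never satisfies the condition.
- l row (player_id=9, cat=CR): no match → kept, r columns NULL.
- l row (player_id=4, cat=CR): no match → kept, r columns NULL.
- l row (player_id=NULL, cat=CR): no match → kept, r columns NULL.
- l row (player_id=4, cat=CR): no match → kept, r columns NULL.
- l row (player_id=1, cat=LS): no match → kept, r columns NULL.

SG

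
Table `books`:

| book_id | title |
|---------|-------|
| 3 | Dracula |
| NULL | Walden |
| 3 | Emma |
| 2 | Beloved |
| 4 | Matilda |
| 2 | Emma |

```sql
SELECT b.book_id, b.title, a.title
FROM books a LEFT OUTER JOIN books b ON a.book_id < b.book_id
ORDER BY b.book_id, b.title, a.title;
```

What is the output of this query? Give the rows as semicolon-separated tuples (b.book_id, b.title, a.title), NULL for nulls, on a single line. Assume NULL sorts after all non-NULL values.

(3, Dracula, Beloved); (3, Dracula, Emma); (3, Emma, Beloved); (3, Emma, Emma); (4, Matilda, Beloved); (4, Matilda, Dracula); (4, Matilda, Emma); (4, Matilda, Emma); (NULL, NULL, Matilda); (NULL, NULL, Walden)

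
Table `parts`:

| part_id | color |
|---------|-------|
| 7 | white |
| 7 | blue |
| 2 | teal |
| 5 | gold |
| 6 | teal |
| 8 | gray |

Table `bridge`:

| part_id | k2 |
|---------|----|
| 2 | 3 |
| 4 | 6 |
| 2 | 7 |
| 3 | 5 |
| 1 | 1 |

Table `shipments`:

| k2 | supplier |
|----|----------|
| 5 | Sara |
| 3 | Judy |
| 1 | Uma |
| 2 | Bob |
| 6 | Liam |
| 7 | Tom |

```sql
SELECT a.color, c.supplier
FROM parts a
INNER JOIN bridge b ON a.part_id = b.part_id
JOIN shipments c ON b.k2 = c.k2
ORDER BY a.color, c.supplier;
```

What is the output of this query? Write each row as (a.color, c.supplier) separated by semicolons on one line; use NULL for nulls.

(teal, Judy); (teal, Tom)

Step 1 — a INNER JOIN b on part_id → 2 row(s).
Then INNER JOIN `shipments c` on k2: keep only rows whose b.k2 appears in c.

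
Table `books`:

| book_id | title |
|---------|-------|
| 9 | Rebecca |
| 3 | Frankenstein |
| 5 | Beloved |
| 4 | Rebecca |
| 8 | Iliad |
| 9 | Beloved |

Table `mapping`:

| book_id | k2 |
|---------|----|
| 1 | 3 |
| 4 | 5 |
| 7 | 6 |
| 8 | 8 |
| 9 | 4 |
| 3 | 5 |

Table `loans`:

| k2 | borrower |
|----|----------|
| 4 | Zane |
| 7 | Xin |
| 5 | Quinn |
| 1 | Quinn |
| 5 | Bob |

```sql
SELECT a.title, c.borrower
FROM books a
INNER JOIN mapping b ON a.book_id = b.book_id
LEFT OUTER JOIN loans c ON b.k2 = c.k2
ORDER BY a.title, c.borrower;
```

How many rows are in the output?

Joins associate left-to-right: books INNER JOIN mapping on book_id gives 5 intermediate row(s).
Then LEFT JOIN `loans c` on k2: each of those 5 rows is kept; rows whose b.k2 has no match in c get NULL for c's columns.
Result: 7 row(s).

7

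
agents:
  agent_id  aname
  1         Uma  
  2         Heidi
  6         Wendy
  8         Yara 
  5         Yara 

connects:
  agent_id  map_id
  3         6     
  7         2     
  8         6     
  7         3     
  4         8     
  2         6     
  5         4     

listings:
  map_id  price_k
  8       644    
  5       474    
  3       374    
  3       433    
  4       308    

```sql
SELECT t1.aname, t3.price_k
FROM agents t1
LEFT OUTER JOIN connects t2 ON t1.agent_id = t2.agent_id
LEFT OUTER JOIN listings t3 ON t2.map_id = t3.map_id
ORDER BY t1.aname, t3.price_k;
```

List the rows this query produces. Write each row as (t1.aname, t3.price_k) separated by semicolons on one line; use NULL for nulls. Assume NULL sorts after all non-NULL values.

Step 1 — t1 LEFT JOIN t2 on agent_id → 5 row(s).
Then LEFT JOIN `listings t3` on map_id: each of those 5 rows is kept; rows whose t2.map_id has no match in t3 get NULL for t3's columns.

(Heidi, NULL); (Uma, NULL); (Wendy, NULL); (Yara, 308); (Yara, NULL)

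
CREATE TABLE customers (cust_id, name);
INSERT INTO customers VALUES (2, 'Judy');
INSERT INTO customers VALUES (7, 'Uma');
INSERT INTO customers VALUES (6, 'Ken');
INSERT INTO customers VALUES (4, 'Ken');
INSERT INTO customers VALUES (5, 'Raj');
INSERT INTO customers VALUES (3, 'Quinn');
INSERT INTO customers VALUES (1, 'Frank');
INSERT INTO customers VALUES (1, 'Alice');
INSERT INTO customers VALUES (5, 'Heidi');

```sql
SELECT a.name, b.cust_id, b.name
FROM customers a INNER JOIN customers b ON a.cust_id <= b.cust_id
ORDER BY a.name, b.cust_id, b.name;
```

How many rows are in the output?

INNER JOIN keeps only pairs where the ON condition holds.
Matching on a.cust_id <= b.cust_id.
- cust_id=2: 7 matching b row(s), so 7 row(s) emitted.
- cust_id=7: 1 matching b row(s), so 1 row(s) emitted.
- cust_id=6: 2 matching b row(s), so 2 row(s) emitted.
- cust_id=4: 5 matching b row(s), so 5 row(s) emitted.
- cust_id=5: 4 matching b row(s), so 4 row(s) emitted.
- cust_id=3: 6 matching b row(s), so 6 row(s) emitted.
- cust_id=1: 9 matching b row(s), so 9 row(s) emitted.
- cust_id=1: 9 matching b row(s), so 9 row(s) emitted.
- cust_id=5: 4 matching b row(s), so 4 row(s) emitted.
Total: 47 rows.

47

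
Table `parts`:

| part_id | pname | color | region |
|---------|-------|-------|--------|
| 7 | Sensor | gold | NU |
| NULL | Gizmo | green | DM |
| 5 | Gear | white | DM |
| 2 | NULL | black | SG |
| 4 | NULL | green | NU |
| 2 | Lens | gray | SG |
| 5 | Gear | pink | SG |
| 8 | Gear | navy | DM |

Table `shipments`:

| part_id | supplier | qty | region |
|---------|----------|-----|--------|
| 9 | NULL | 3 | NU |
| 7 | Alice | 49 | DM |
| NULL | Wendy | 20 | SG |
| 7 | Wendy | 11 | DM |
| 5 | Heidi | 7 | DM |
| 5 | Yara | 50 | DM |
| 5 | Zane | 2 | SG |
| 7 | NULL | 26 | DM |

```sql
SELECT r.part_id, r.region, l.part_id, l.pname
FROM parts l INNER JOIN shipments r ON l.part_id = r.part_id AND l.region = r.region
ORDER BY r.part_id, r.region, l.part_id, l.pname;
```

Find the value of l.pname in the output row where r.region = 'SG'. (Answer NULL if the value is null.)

Gear

INNER JOIN keeps only pairs where the ON condition holds.
Matching on l.part_id = r.part_id AND l.region = r.region. A NULL in a compared column never satisfies the condition.
- part_id=7, region=NU: no matching r row, dropped.
- part_id=NULL, region=DM: no matching r row, dropped.
- part_id=5, region=DM: 2 matching r row(s), so 2 row(s) emitted.
- part_id=2, region=SG: no matching r row, dropped.
- part_id=4, region=NU: no matching r row, dropped.
- part_id=2, region=SG: no matching r row, dropped.
- part_id=5, region=SG: 1 matching r row(s), so 1 row(s) emitted.
- part_id=8, region=DM: no matching r row, dropped.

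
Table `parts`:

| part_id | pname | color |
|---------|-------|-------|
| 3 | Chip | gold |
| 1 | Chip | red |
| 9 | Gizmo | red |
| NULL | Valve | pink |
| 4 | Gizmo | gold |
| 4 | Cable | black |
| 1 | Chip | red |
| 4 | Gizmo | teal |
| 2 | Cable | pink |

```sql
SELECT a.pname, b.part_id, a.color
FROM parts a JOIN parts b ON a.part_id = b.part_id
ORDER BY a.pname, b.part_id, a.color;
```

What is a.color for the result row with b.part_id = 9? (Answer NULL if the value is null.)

INNER JOIN keeps only pairs where the ON condition holds.
Matching on a.part_id = b.part_id. A NULL in a compared column never satisfies the condition.
- a[0] part_id=3 → 1 match(es) in b → 1 row(s).
- a[1] part_id=1 → 2 match(es) in b → 2 row(s).
- a[2] part_id=9 → 1 match(es) in b → 1 row(s).
- a[3] part_id=NULL → no match; dropped.
- a[4] part_id=4 → 3 match(es) in b → 3 row(s).
- a[5] part_id=4 → 3 match(es) in b → 3 row(s).
- a[6] part_id=1 → 2 match(es) in b → 2 row(s).
- a[7] part_id=4 → 3 match(es) in b → 3 row(s).
- a[8] part_id=2 → 1 match(es) in b → 1 row(s).

red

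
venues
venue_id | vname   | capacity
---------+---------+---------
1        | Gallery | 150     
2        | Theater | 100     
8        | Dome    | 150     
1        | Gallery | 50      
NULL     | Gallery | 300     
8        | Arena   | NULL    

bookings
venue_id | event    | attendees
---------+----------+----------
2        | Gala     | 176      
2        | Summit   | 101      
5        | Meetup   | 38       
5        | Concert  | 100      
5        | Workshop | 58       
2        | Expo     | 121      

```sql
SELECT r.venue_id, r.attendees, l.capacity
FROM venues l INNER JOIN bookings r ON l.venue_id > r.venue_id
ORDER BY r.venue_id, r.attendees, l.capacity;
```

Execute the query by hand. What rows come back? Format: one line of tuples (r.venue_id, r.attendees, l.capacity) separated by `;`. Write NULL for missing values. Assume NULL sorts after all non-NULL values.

(2, 101, 150); (2, 101, NULL); (2, 121, 150); (2, 121, NULL); (2, 176, 150); (2, 176, NULL); (5, 38, 150); (5, 38, NULL); (5, 58, 150); (5, 58, NULL); (5, 100, 150); (5, 100, NULL)

INNER JOIN keeps only pairs where the ON condition holds.
Matching on l.venue_id > r.venue_id. A NULL in a compared column never satisfies the condition.
- l row (venue_id=1): no match → dropped.
- l row (venue_id=2): no match → dropped.
- l row (venue_id=8): matches 6 r row(s) → 6 output row(s).
- l row (venue_id=1): no match → dropped.
- l row (venue_id=NULL): no match → dropped.
- l row (venue_id=8): matches 6 r row(s) → 6 output row(s).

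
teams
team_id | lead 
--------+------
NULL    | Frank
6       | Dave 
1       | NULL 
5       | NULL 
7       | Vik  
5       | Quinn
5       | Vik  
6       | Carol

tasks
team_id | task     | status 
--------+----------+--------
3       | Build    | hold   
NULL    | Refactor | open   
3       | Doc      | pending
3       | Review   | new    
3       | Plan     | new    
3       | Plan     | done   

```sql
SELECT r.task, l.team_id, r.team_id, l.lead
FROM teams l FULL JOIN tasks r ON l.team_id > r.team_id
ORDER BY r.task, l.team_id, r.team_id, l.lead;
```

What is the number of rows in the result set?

33

FULL OUTER JOIN keeps every row from both sides; unmatched rows get NULL for the other side's columns.
Matching on l.team_id > r.team_id. A NULL in a compared column never satisfies the condition.
Matched pairs: 30; unmatched l rows kept: 2; unmatched r rows kept: 1.
Total: 30 matched + 3 padded = 33 rows.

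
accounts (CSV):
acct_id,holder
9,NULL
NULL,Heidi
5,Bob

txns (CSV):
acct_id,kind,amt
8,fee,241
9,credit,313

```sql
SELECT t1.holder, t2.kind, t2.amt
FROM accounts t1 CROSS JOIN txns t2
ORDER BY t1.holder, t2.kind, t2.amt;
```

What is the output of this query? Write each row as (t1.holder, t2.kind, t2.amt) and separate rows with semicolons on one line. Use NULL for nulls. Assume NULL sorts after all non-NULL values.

CROSS JOIN pairs every row of `accounts` with every row of `txns`: 3 × 2 = 6 rows.
After projecting and ordering:
t1.holder | t2.kind | t2.amt
Bob | credit | 313
Bob | fee | 241
Heidi | credit | 313
Heidi | fee | 241
NULL | credit | 313
NULL | fee | 241

(Bob, credit, 313); (Bob, fee, 241); (Heidi, credit, 313); (Heidi, fee, 241); (NULL, credit, 313); (NULL, fee, 241)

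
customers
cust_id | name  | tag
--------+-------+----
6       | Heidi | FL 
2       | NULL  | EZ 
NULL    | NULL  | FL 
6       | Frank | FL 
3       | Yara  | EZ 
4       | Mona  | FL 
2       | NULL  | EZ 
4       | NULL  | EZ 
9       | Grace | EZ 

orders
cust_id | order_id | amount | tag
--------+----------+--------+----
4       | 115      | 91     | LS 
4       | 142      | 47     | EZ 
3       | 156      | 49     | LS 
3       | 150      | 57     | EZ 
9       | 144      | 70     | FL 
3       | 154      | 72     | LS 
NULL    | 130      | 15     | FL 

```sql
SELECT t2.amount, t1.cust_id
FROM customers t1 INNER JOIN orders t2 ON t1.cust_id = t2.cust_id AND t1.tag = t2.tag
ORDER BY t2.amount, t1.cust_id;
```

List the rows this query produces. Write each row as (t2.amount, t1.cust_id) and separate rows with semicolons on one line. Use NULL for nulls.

(47, 4); (57, 3)

INNER JOIN keeps only pairs where the ON condition holds.
Matching on t1.cust_id = t2.cust_id AND t1.tag = t2.tag. A NULL in a compared column never satisfies the condition.
- t1 (cust_id=6, tag=FL) has no partner → excluded.
- t1 (cust_id=2, tag=EZ) has no partner → excluded.
- t1 (cust_id=NULL, tag=FL) has no partner → excluded.
- t1 (cust_id=6, tag=FL) has no partner → excluded.
- t1 (cust_id=3, tag=EZ) pairs with 1 row(s) of t2.
- t1 (cust_id=4, tag=FL) has no partner → excluded.
- t1 (cust_id=2, tag=EZ) has no partner → excluded.
- t1 (cust_id=4, tag=EZ) pairs with 1 row(s) of t2.
- t1 (cust_id=9, tag=EZ) has no partner → excluded.
After projecting and ordering:
t2.amount | t1.cust_id
47 | 4
57 | 3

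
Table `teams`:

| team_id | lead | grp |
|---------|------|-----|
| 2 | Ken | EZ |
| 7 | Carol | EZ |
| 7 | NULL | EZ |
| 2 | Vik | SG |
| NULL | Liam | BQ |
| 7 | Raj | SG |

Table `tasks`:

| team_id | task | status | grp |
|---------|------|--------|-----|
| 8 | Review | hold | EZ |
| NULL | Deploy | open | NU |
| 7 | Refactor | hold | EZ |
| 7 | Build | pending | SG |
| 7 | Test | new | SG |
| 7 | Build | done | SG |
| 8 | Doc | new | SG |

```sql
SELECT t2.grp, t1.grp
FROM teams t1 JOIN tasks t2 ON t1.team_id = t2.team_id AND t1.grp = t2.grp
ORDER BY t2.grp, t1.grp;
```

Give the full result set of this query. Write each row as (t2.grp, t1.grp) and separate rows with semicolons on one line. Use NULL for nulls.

(EZ, EZ); (EZ, EZ); (SG, SG); (SG, SG); (SG, SG)

INNER JOIN keeps only pairs where the ON condition holds.
Matching on t1.team_id = t2.team_id AND t1.grp = t2.grp. A NULL in a compared column never satisfies the condition.
Matched pairs: 5.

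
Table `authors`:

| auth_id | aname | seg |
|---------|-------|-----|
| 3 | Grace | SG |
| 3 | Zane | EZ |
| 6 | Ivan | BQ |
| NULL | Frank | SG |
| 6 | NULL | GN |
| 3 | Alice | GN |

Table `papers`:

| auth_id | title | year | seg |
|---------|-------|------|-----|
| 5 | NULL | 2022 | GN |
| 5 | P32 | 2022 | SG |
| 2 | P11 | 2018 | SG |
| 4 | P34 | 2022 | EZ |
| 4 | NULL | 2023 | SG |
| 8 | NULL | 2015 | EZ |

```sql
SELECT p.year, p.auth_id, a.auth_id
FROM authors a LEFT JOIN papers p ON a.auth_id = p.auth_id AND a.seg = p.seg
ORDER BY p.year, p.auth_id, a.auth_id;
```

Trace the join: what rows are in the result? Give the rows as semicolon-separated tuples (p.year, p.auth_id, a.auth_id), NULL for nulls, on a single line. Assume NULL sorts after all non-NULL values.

LEFT JOIN keeps every row from `authors`; unmatched rows get NULL for `papers`'s columns.
Matching on a.auth_id = p.auth_id AND a.seg = p.seg. A NULL in a compared column never satisfies the condition.
Matched pairs: 0; unmatched a rows kept: 6.

(NULL, NULL, 3); (NULL, NULL, 3); (NULL, NULL, 3); (NULL, NULL, 6); (NULL, NULL, 6); (NULL, NULL, NULL)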